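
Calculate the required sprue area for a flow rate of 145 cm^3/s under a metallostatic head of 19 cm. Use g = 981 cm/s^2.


Formula: v = sqrt(2*g*h), A = Q/v
Velocity: v = sqrt(2 * 981 * 19) = sqrt(37278) = 193.0751 cm/s
Sprue area: A = Q / v = 145 / 193.0751 = 0.7510 cm^2


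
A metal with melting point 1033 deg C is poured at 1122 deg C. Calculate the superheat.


Formula: Superheat = T_pour - T_melt
Superheat = 1122 - 1033 = 89 deg C

Answer: 89 deg C


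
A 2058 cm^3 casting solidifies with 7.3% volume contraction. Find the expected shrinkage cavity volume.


Formula: V_shrink = V_casting * shrinkage_pct / 100
V_shrink = 2058 cm^3 * 7.3 / 100 = 150.2340 cm^3

Final answer: 150.2340 cm^3


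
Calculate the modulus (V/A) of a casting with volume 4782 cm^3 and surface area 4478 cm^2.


Formula: Casting Modulus M = V / A
M = 4782 cm^3 / 4478 cm^2 = 1.0679 cm

Answer: 1.0679 cm


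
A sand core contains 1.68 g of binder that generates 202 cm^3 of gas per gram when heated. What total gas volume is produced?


Formula: V_gas = W_binder * gas_evolution_rate
V = 1.68 g * 202 cm^3/g = 339.3600 cm^3

Final answer: 339.3600 cm^3


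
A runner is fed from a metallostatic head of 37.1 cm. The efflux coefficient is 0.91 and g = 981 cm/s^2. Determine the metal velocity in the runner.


Formula: v = Cd * sqrt(2 * g * h)  (Torricelli with discharge coefficient)
2*g*h = 2 * 981 * 37.1 = 72790.2 cm^2/s^2
sqrt(72790.2) = 269.79659 cm/s
v = 0.91 * 269.79659 = 245.5149 cm/s

245.5149 cm/s


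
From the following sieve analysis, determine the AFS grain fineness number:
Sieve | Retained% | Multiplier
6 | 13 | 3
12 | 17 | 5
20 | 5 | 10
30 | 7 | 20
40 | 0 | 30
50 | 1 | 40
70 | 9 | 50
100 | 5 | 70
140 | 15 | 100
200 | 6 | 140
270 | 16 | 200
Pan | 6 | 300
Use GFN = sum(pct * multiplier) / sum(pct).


Formula: GFN = sum(pct * multiplier) / sum(pct)
sum(pct * multiplier) = 8494
sum(pct) = 100
GFN = 8494 / 100 = 84.94


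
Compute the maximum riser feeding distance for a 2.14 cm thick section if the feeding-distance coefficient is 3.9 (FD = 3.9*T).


Formula: FD = 3.9 * T  (riser feeding-distance rule)
FD = 3.9 * 2.14 cm = 8.3460 cm

Answer: 8.3460 cm


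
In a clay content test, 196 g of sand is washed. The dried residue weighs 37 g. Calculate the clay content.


Formula: Clay% = (W_total - W_washed) / W_total * 100
Clay mass = 196 - 37 = 159 g
Clay% = 159 / 196 * 100 = 81.1224%

Final answer: 81.1224%


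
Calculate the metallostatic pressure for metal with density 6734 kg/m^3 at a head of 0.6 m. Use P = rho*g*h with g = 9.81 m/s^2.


Formula: P = rho * g * h
rho * g = 6734 * 9.81 = 66060.54 N/m^3
P = 66060.54 * 0.6 = 39636.3240 Pa

Answer: 39636.3240 Pa


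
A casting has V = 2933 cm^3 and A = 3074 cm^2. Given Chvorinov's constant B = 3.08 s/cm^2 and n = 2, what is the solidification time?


Formula: t_s = B * (V/A)^n  (Chvorinov's rule, n=2)
Modulus M = V/A = 2933/3074 = 0.954131 cm
M^2 = 0.954131^2 = 0.910366 cm^2
t_s = 3.08 * 0.910366 = 2.8039 s

Final answer: 2.8039 s


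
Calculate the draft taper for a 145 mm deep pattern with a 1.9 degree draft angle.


Formula: taper = depth * tan(draft_angle)
tan(1.9 deg) = 0.0331734
taper = 145 mm * 0.0331734 = 4.8101 mm

4.8101 mm


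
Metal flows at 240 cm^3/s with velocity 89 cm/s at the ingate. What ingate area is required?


Formula: A_ingate = Q / v  (continuity equation)
A = 240 cm^3/s / 89 cm/s = 2.6966 cm^2

Final answer: 2.6966 cm^2


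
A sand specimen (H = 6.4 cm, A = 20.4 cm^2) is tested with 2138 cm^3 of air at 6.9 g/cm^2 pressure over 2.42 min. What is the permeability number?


Formula: Permeability Number P = (V * H) / (p * A * t)
Numerator: V * H = 2138 * 6.4 = 13683.2
Denominator: p * A * t = 6.9 * 20.4 * 2.42 = 340.6392
P = 13683.2 / 340.6392 = 40.1692

Answer: 40.1692


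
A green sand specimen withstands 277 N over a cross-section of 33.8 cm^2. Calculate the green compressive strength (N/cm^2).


Formula: Compressive Strength = Force / Area
Strength = 277 N / 33.8 cm^2 = 8.1953 N/cm^2


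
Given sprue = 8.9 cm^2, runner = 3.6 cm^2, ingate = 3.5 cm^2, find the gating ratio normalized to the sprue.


Sprue:Runner:Ingate = 1 : 3.6/8.9 : 3.5/8.9 = 1:0.40:0.39


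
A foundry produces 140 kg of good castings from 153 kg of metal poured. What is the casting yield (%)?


Formula: Casting Yield = (W_good / W_total) * 100
Yield = (140 kg / 153 kg) * 100 = 91.5033%

Final answer: 91.5033%


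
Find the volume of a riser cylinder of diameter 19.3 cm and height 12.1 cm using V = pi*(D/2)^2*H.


Formula: V = pi * (D/2)^2 * H  (cylinder volume)
Radius = D/2 = 19.3/2 = 9.65 cm
V = pi * 9.65^2 * 12.1 = 3539.8908 cm^3

3539.8908 cm^3


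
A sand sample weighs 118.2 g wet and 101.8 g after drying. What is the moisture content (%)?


Formula: MC = (W_wet - W_dry) / W_wet * 100
Water mass = 118.2 - 101.8 = 16.4 g
MC = 16.4 / 118.2 * 100 = 13.8748%

Answer: 13.8748%


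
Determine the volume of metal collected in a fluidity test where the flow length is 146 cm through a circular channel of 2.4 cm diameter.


Formula: V = pi * (d/2)^2 * L  (cylinder volume)
Radius = 2.4/2 = 1.2 cm
V = pi * 1.2^2 * 146 = 660.4884 cm^3

Final answer: 660.4884 cm^3


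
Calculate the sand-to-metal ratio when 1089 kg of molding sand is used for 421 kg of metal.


Formula: Sand-to-Metal Ratio = W_sand / W_metal
Ratio = 1089 kg / 421 kg = 2.5867

Answer: 2.5867


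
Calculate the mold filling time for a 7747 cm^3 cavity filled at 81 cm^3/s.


Formula: t_fill = V_mold / Q_flow
t = 7747 cm^3 / 81 cm^3/s = 95.6420 s

Answer: 95.6420 s


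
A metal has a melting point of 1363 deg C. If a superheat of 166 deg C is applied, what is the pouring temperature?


Formula: T_pour = T_melt + Superheat
T_pour = 1363 + 166 = 1529 deg C

1529 deg C


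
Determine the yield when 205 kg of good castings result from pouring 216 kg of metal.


Formula: Casting Yield = (W_good / W_total) * 100
Yield = (205 kg / 216 kg) * 100 = 94.9074%


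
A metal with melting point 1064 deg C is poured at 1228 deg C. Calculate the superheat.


Formula: Superheat = T_pour - T_melt
Superheat = 1228 - 1064 = 164 deg C

Answer: 164 deg C


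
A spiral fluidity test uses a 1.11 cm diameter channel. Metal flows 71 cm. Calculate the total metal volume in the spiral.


Formula: V = pi * (d/2)^2 * L  (cylinder volume)
Radius = 1.11/2 = 0.555 cm
V = pi * 0.555^2 * 71 = 68.7059 cm^3

Final answer: 68.7059 cm^3


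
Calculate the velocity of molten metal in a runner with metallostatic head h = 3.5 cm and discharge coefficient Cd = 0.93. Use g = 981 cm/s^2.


Formula: v = Cd * sqrt(2 * g * h)  (Torricelli with discharge coefficient)
2*g*h = 2 * 981 * 3.5 = 6867.0 cm^2/s^2
sqrt(6867.0) = 82.86736 cm/s
v = 0.93 * 82.86736 = 77.0666 cm/s

77.0666 cm/s


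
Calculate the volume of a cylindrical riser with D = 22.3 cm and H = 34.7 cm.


Formula: V = pi * (D/2)^2 * H  (cylinder volume)
Radius = D/2 = 22.3/2 = 11.15 cm
V = pi * 11.15^2 * 34.7 = 13552.8016 cm^3


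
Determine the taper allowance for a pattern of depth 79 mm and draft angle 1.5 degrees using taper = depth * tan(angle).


Formula: taper = depth * tan(draft_angle)
tan(1.5 deg) = 0.0261859
taper = 79 mm * 0.0261859 = 2.0687 mm

Final answer: 2.0687 mm


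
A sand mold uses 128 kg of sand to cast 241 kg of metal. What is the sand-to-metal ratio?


Formula: Sand-to-Metal Ratio = W_sand / W_metal
Ratio = 128 kg / 241 kg = 0.5311


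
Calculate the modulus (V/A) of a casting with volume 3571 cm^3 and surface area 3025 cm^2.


Formula: Casting Modulus M = V / A
M = 3571 cm^3 / 3025 cm^2 = 1.1805 cm

Final answer: 1.1805 cm


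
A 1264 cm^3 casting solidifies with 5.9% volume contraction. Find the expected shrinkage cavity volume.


Formula: V_shrink = V_casting * shrinkage_pct / 100
V_shrink = 1264 cm^3 * 5.9 / 100 = 74.5760 cm^3

Answer: 74.5760 cm^3


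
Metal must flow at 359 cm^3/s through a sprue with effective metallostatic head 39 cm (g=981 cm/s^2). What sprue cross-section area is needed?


Formula: v = sqrt(2*g*h), A = Q/v
Velocity: v = sqrt(2 * 981 * 39) = sqrt(76518) = 276.6189 cm/s
Sprue area: A = Q / v = 359 / 276.6189 = 1.2978 cm^2

Answer: 1.2978 cm^2


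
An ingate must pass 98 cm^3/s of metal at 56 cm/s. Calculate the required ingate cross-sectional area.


Formula: A_ingate = Q / v  (continuity equation)
A = 98 cm^3/s / 56 cm/s = 1.7500 cm^2


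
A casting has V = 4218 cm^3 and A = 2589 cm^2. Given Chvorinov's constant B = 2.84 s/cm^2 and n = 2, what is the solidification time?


Formula: t_s = B * (V/A)^n  (Chvorinov's rule, n=2)
Modulus M = V/A = 4218/2589 = 1.629200 cm
M^2 = 1.629200^2 = 2.654293 cm^2
t_s = 2.84 * 2.654293 = 7.5382 s

Answer: 7.5382 s


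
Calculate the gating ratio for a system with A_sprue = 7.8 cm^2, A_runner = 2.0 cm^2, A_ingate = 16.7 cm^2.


Sprue:Runner:Ingate = 1 : 2.0/7.8 : 16.7/7.8 = 1:0.26:2.14

1:0.26:2.14


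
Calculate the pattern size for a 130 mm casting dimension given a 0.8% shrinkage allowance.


Formula: L_pattern = L_casting * (1 + shrinkage_rate/100)
Shrinkage factor = 1 + 0.8/100 = 1.008
L_pattern = 130 mm * 1.008 = 131.0400 mm


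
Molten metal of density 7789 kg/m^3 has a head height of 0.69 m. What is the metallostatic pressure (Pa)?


Formula: P = rho * g * h
rho * g = 7789 * 9.81 = 76410.09 N/m^3
P = 76410.09 * 0.69 = 52722.9621 Pa

52722.9621 Pa


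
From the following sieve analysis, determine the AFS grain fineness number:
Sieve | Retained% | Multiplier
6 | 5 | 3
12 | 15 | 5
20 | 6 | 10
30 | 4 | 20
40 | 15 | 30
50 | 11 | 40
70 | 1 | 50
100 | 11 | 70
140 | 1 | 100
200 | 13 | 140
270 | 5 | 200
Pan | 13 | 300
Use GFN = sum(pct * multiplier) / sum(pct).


Formula: GFN = sum(pct * multiplier) / sum(pct)
sum(pct * multiplier) = 8760
sum(pct) = 100
GFN = 8760 / 100 = 87.60

Final answer: 87.60


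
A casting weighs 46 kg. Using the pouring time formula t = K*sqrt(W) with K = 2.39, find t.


Formula: t = K * sqrt(W)
sqrt(W) = sqrt(46) = 6.78233
t = 2.39 * 6.78233 = 16.2098 s


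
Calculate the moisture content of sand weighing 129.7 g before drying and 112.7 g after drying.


Formula: MC = (W_wet - W_dry) / W_wet * 100
Water mass = 129.7 - 112.7 = 17.0 g
MC = 17.0 / 129.7 * 100 = 13.1072%


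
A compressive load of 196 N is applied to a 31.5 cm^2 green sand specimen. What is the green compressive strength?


Formula: Compressive Strength = Force / Area
Strength = 196 N / 31.5 cm^2 = 6.2222 N/cm^2


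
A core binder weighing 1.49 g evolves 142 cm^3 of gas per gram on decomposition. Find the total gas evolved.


Formula: V_gas = W_binder * gas_evolution_rate
V = 1.49 g * 142 cm^3/g = 211.5800 cm^3


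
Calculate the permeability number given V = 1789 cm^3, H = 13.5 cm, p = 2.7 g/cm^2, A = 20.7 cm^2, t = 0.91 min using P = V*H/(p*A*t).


Formula: Permeability Number P = (V * H) / (p * A * t)
Numerator: V * H = 1789 * 13.5 = 24151.5
Denominator: p * A * t = 2.7 * 20.7 * 0.91 = 50.8599
P = 24151.5 / 50.8599 = 474.8633

Final answer: 474.8633


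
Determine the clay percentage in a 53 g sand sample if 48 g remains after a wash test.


Formula: Clay% = (W_total - W_washed) / W_total * 100
Clay mass = 53 - 48 = 5 g
Clay% = 5 / 53 * 100 = 9.4340%


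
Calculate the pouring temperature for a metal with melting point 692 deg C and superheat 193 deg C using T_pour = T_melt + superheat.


Formula: T_pour = T_melt + Superheat
T_pour = 692 + 193 = 885 deg C

Answer: 885 deg C


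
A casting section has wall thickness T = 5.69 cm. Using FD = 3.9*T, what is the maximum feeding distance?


Formula: FD = 3.9 * T  (riser feeding-distance rule)
FD = 3.9 * 5.69 cm = 22.1910 cm


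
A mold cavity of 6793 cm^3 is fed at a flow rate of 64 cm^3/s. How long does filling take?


Formula: t_fill = V_mold / Q_flow
t = 6793 cm^3 / 64 cm^3/s = 106.1406 s

Answer: 106.1406 s


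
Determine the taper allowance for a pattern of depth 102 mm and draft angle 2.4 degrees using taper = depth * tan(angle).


Formula: taper = depth * tan(draft_angle)
tan(2.4 deg) = 0.0419124
taper = 102 mm * 0.0419124 = 4.2751 mm

Final answer: 4.2751 mm


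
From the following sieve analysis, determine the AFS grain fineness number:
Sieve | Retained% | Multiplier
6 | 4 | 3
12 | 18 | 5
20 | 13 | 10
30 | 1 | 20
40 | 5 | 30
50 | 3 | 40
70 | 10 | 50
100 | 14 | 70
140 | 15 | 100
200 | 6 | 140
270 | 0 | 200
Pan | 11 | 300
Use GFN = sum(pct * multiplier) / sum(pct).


Formula: GFN = sum(pct * multiplier) / sum(pct)
sum(pct * multiplier) = 7642
sum(pct) = 100
GFN = 7642 / 100 = 76.42


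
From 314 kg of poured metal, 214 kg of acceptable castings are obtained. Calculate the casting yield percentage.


Formula: Casting Yield = (W_good / W_total) * 100
Yield = (214 kg / 314 kg) * 100 = 68.1529%


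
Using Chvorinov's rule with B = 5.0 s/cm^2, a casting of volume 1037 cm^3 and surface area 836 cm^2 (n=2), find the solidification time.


Formula: t_s = B * (V/A)^n  (Chvorinov's rule, n=2)
Modulus M = V/A = 1037/836 = 1.240431 cm
M^2 = 1.240431^2 = 1.538669 cm^2
t_s = 5.0 * 1.538669 = 7.6933 s

Final answer: 7.6933 s


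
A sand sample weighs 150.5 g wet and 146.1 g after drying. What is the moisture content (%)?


Formula: MC = (W_wet - W_dry) / W_wet * 100
Water mass = 150.5 - 146.1 = 4.4 g
MC = 4.4 / 150.5 * 100 = 2.9236%


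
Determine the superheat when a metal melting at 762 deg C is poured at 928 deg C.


Formula: Superheat = T_pour - T_melt
Superheat = 928 - 762 = 166 deg C


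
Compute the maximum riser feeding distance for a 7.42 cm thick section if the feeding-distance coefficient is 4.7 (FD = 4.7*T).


Formula: FD = 4.7 * T  (riser feeding-distance rule)
FD = 4.7 * 7.42 cm = 34.8740 cm

Answer: 34.8740 cm


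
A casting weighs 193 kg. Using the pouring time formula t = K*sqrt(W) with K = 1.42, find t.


Formula: t = K * sqrt(W)
sqrt(W) = sqrt(193) = 13.89244
t = 1.42 * 13.89244 = 19.7273 s

19.7273 s


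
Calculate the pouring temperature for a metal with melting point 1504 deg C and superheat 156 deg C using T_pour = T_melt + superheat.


Formula: T_pour = T_melt + Superheat
T_pour = 1504 + 156 = 1660 deg C


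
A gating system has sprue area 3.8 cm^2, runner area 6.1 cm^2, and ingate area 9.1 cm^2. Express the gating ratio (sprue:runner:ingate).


Sprue:Runner:Ingate = 1 : 6.1/3.8 : 9.1/3.8 = 1:1.61:2.39

Answer: 1:1.61:2.39


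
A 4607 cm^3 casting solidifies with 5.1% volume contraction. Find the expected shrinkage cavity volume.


Formula: V_shrink = V_casting * shrinkage_pct / 100
V_shrink = 4607 cm^3 * 5.1 / 100 = 234.9570 cm^3

Answer: 234.9570 cm^3


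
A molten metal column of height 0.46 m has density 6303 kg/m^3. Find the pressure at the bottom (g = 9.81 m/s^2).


Formula: P = rho * g * h
rho * g = 6303 * 9.81 = 61832.43 N/m^3
P = 61832.43 * 0.46 = 28442.9178 Pa

Answer: 28442.9178 Pa


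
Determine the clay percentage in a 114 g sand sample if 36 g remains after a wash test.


Formula: Clay% = (W_total - W_washed) / W_total * 100
Clay mass = 114 - 36 = 78 g
Clay% = 78 / 114 * 100 = 68.4211%

Final answer: 68.4211%


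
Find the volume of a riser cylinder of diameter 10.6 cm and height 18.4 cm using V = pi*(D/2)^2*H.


Formula: V = pi * (D/2)^2 * H  (cylinder volume)
Radius = D/2 = 10.6/2 = 5.3 cm
V = pi * 5.3^2 * 18.4 = 1623.7510 cm^3


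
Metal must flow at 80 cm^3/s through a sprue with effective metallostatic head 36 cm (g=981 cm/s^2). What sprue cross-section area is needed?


Formula: v = sqrt(2*g*h), A = Q/v
Velocity: v = sqrt(2 * 981 * 36) = sqrt(70632) = 265.7668 cm/s
Sprue area: A = Q / v = 80 / 265.7668 = 0.3010 cm^2

0.3010 cm^2


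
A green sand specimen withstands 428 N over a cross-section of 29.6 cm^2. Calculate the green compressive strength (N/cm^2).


Formula: Compressive Strength = Force / Area
Strength = 428 N / 29.6 cm^2 = 14.4595 N/cm^2


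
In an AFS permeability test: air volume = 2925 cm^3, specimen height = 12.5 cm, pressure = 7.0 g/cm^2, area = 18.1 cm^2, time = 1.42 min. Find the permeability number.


Formula: Permeability Number P = (V * H) / (p * A * t)
Numerator: V * H = 2925 * 12.5 = 36562.5
Denominator: p * A * t = 7.0 * 18.1 * 1.42 = 179.914
P = 36562.5 / 179.914 = 203.2221

203.2221


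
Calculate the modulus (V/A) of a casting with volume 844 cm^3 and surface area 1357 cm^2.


Formula: Casting Modulus M = V / A
M = 844 cm^3 / 1357 cm^2 = 0.6220 cm

0.6220 cm


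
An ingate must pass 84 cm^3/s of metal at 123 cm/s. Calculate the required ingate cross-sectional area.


Formula: A_ingate = Q / v  (continuity equation)
A = 84 cm^3/s / 123 cm/s = 0.6829 cm^2


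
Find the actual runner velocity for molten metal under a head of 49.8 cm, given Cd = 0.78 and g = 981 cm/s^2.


Formula: v = Cd * sqrt(2 * g * h)  (Torricelli with discharge coefficient)
2*g*h = 2 * 981 * 49.8 = 97707.6 cm^2/s^2
sqrt(97707.6) = 312.58215 cm/s
v = 0.78 * 312.58215 = 243.8141 cm/s

Final answer: 243.8141 cm/s


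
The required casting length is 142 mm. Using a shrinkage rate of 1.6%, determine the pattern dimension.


Formula: L_pattern = L_casting * (1 + shrinkage_rate/100)
Shrinkage factor = 1 + 1.6/100 = 1.016
L_pattern = 142 mm * 1.016 = 144.2720 mm

144.2720 mm


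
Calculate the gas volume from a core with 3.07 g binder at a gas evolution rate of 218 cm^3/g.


Formula: V_gas = W_binder * gas_evolution_rate
V = 3.07 g * 218 cm^3/g = 669.2600 cm^3

669.2600 cm^3


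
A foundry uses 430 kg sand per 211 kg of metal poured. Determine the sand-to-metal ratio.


Formula: Sand-to-Metal Ratio = W_sand / W_metal
Ratio = 430 kg / 211 kg = 2.0379

Answer: 2.0379


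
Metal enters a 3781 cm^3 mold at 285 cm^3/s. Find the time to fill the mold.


Formula: t_fill = V_mold / Q_flow
t = 3781 cm^3 / 285 cm^3/s = 13.2667 s

Final answer: 13.2667 s


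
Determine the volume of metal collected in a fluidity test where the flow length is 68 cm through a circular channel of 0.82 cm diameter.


Formula: V = pi * (d/2)^2 * L  (cylinder volume)
Radius = 0.82/2 = 0.41 cm
V = pi * 0.41^2 * 68 = 35.9109 cm^3

35.9109 cm^3


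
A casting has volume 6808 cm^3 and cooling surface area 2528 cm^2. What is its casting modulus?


Formula: Casting Modulus M = V / A
M = 6808 cm^3 / 2528 cm^2 = 2.6930 cm

Answer: 2.6930 cm


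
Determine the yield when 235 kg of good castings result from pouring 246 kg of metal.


Formula: Casting Yield = (W_good / W_total) * 100
Yield = (235 kg / 246 kg) * 100 = 95.5285%

95.5285%


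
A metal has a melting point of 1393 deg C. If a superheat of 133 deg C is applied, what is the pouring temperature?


Formula: T_pour = T_melt + Superheat
T_pour = 1393 + 133 = 1526 deg C

Final answer: 1526 deg C


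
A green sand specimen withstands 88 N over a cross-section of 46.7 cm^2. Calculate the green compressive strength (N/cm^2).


Formula: Compressive Strength = Force / Area
Strength = 88 N / 46.7 cm^2 = 1.8844 N/cm^2


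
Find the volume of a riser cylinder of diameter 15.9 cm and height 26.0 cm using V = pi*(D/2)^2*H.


Formula: V = pi * (D/2)^2 * H  (cylinder volume)
Radius = D/2 = 15.9/2 = 7.95 cm
V = pi * 7.95^2 * 26.0 = 5162.4693 cm^3

Final answer: 5162.4693 cm^3


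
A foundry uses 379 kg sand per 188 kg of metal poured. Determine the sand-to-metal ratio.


Formula: Sand-to-Metal Ratio = W_sand / W_metal
Ratio = 379 kg / 188 kg = 2.0160


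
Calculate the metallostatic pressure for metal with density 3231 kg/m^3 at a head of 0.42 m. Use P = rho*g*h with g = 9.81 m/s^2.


Formula: P = rho * g * h
rho * g = 3231 * 9.81 = 31696.11 N/m^3
P = 31696.11 * 0.42 = 13312.3662 Pa

Answer: 13312.3662 Pa


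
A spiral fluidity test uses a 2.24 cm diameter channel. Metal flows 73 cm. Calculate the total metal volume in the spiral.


Formula: V = pi * (d/2)^2 * L  (cylinder volume)
Radius = 2.24/2 = 1.12 cm
V = pi * 1.12^2 * 73 = 287.6794 cm^3


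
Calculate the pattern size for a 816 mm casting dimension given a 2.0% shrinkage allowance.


Formula: L_pattern = L_casting * (1 + shrinkage_rate/100)
Shrinkage factor = 1 + 2.0/100 = 1.02
L_pattern = 816 mm * 1.02 = 832.3200 mm

832.3200 mm


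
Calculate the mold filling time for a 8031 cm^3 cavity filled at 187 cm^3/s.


Formula: t_fill = V_mold / Q_flow
t = 8031 cm^3 / 187 cm^3/s = 42.9465 s

Final answer: 42.9465 s


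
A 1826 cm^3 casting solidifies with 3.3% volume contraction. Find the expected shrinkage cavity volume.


Formula: V_shrink = V_casting * shrinkage_pct / 100
V_shrink = 1826 cm^3 * 3.3 / 100 = 60.2580 cm^3

60.2580 cm^3


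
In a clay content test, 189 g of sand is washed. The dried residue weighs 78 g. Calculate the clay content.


Formula: Clay% = (W_total - W_washed) / W_total * 100
Clay mass = 189 - 78 = 111 g
Clay% = 111 / 189 * 100 = 58.7302%

58.7302%


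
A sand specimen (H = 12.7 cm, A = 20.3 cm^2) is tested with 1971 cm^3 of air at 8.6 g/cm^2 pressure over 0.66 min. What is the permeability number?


Formula: Permeability Number P = (V * H) / (p * A * t)
Numerator: V * H = 1971 * 12.7 = 25031.7
Denominator: p * A * t = 8.6 * 20.3 * 0.66 = 115.2228
P = 25031.7 / 115.2228 = 217.2461

Answer: 217.2461


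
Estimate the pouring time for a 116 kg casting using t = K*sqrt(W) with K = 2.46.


Formula: t = K * sqrt(W)
sqrt(W) = sqrt(116) = 10.77033
t = 2.46 * 10.77033 = 26.4950 s

Final answer: 26.4950 s


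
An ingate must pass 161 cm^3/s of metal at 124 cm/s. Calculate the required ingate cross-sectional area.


Formula: A_ingate = Q / v  (continuity equation)
A = 161 cm^3/s / 124 cm/s = 1.2984 cm^2

Final answer: 1.2984 cm^2


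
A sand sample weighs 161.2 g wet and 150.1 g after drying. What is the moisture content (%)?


Formula: MC = (W_wet - W_dry) / W_wet * 100
Water mass = 161.2 - 150.1 = 11.1 g
MC = 11.1 / 161.2 * 100 = 6.8859%


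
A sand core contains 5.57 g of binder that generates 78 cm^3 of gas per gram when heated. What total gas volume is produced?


Formula: V_gas = W_binder * gas_evolution_rate
V = 5.57 g * 78 cm^3/g = 434.4600 cm^3


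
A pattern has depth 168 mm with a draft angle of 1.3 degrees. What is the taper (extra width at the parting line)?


Formula: taper = depth * tan(draft_angle)
tan(1.3 deg) = 0.0226932
taper = 168 mm * 0.0226932 = 3.8125 mm


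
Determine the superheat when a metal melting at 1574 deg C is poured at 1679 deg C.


Formula: Superheat = T_pour - T_melt
Superheat = 1679 - 1574 = 105 deg C

Answer: 105 deg C


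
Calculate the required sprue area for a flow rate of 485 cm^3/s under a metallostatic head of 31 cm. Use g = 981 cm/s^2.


Formula: v = sqrt(2*g*h), A = Q/v
Velocity: v = sqrt(2 * 981 * 31) = sqrt(60822) = 246.6212 cm/s
Sprue area: A = Q / v = 485 / 246.6212 = 1.9666 cm^2

Answer: 1.9666 cm^2


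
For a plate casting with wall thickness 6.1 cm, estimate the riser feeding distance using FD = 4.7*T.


Formula: FD = 4.7 * T  (riser feeding-distance rule)
FD = 4.7 * 6.1 cm = 28.6700 cm

Answer: 28.6700 cm


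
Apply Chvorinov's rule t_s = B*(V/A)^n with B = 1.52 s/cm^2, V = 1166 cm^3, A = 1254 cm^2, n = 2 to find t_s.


Formula: t_s = B * (V/A)^n  (Chvorinov's rule, n=2)
Modulus M = V/A = 1166/1254 = 0.929825 cm
M^2 = 0.929825^2 = 0.864575 cm^2
t_s = 1.52 * 0.864575 = 1.3142 s


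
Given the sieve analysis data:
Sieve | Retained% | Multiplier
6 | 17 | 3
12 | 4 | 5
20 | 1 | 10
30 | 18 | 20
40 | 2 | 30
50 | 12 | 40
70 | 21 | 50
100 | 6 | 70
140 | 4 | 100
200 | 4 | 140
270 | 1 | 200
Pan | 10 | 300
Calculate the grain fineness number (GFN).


Formula: GFN = sum(pct * multiplier) / sum(pct)
sum(pct * multiplier) = 6611
sum(pct) = 100
GFN = 6611 / 100 = 66.11

Answer: 66.11


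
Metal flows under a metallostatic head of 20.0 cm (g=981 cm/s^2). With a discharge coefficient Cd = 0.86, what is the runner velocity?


Formula: v = Cd * sqrt(2 * g * h)  (Torricelli with discharge coefficient)
2*g*h = 2 * 981 * 20.0 = 39240.0 cm^2/s^2
sqrt(39240.0) = 198.09089 cm/s
v = 0.86 * 198.09089 = 170.3582 cm/s

Answer: 170.3582 cm/s


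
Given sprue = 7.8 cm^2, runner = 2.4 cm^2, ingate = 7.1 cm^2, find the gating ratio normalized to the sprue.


Sprue:Runner:Ingate = 1 : 2.4/7.8 : 7.1/7.8 = 1:0.31:0.91

Answer: 1:0.31:0.91


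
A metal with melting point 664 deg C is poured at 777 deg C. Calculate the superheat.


Formula: Superheat = T_pour - T_melt
Superheat = 777 - 664 = 113 deg C

113 deg C


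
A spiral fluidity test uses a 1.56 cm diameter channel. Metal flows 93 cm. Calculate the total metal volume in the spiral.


Formula: V = pi * (d/2)^2 * L  (cylinder volume)
Radius = 1.56/2 = 0.78 cm
V = pi * 0.78^2 * 93 = 177.7551 cm^3


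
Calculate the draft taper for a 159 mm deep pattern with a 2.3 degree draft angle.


Formula: taper = depth * tan(draft_angle)
tan(2.3 deg) = 0.0401641
taper = 159 mm * 0.0401641 = 6.3861 mm


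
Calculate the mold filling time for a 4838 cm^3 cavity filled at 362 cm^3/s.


Formula: t_fill = V_mold / Q_flow
t = 4838 cm^3 / 362 cm^3/s = 13.3646 s

Final answer: 13.3646 s


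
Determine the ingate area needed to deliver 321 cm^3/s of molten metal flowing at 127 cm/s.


Formula: A_ingate = Q / v  (continuity equation)
A = 321 cm^3/s / 127 cm/s = 2.5276 cm^2

2.5276 cm^2


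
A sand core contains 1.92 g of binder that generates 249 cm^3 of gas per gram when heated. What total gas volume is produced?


Formula: V_gas = W_binder * gas_evolution_rate
V = 1.92 g * 249 cm^3/g = 478.0800 cm^3

478.0800 cm^3


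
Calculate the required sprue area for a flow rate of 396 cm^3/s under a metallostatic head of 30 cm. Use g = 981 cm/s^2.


Formula: v = sqrt(2*g*h), A = Q/v
Velocity: v = sqrt(2 * 981 * 30) = sqrt(58860) = 242.6108 cm/s
Sprue area: A = Q / v = 396 / 242.6108 = 1.6322 cm^2

Answer: 1.6322 cm^2


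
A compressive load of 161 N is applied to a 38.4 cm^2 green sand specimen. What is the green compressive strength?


Formula: Compressive Strength = Force / Area
Strength = 161 N / 38.4 cm^2 = 4.1927 N/cm^2

Final answer: 4.1927 N/cm^2


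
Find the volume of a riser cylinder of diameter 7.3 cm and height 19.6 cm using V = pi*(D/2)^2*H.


Formula: V = pi * (D/2)^2 * H  (cylinder volume)
Radius = D/2 = 7.3/2 = 3.65 cm
V = pi * 3.65^2 * 19.6 = 820.3358 cm^3

820.3358 cm^3


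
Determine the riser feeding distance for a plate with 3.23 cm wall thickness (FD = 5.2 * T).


Formula: FD = 5.2 * T  (riser feeding-distance rule)
FD = 5.2 * 3.23 cm = 16.7960 cm

16.7960 cm


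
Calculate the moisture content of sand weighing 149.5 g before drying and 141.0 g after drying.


Formula: MC = (W_wet - W_dry) / W_wet * 100
Water mass = 149.5 - 141.0 = 8.5 g
MC = 8.5 / 149.5 * 100 = 5.6856%


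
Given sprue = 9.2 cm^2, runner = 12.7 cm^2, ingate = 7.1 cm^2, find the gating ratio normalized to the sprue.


Sprue:Runner:Ingate = 1 : 12.7/9.2 : 7.1/9.2 = 1:1.38:0.77

1:1.38:0.77


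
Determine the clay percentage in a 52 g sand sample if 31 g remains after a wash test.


Formula: Clay% = (W_total - W_washed) / W_total * 100
Clay mass = 52 - 31 = 21 g
Clay% = 21 / 52 * 100 = 40.3846%

Answer: 40.3846%


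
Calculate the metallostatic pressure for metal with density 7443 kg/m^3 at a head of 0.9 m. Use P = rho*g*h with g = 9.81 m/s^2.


Formula: P = rho * g * h
rho * g = 7443 * 9.81 = 73015.83 N/m^3
P = 73015.83 * 0.9 = 65714.2470 Pa

65714.2470 Pa


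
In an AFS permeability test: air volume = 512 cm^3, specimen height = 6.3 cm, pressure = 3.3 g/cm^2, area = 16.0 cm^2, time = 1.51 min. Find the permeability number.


Formula: Permeability Number P = (V * H) / (p * A * t)
Numerator: V * H = 512 * 6.3 = 3225.6
Denominator: p * A * t = 3.3 * 16.0 * 1.51 = 79.728
P = 3225.6 / 79.728 = 40.4576

40.4576


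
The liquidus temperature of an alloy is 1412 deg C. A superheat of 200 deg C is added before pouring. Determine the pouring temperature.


Formula: T_pour = T_melt + Superheat
T_pour = 1412 + 200 = 1612 deg C

1612 deg C


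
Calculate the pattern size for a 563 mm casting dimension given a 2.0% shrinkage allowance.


Formula: L_pattern = L_casting * (1 + shrinkage_rate/100)
Shrinkage factor = 1 + 2.0/100 = 1.02
L_pattern = 563 mm * 1.02 = 574.2600 mm

Answer: 574.2600 mm


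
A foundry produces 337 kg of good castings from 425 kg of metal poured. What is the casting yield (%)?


Formula: Casting Yield = (W_good / W_total) * 100
Yield = (337 kg / 425 kg) * 100 = 79.2941%

Answer: 79.2941%


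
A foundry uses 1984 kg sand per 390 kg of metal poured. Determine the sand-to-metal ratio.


Formula: Sand-to-Metal Ratio = W_sand / W_metal
Ratio = 1984 kg / 390 kg = 5.0872


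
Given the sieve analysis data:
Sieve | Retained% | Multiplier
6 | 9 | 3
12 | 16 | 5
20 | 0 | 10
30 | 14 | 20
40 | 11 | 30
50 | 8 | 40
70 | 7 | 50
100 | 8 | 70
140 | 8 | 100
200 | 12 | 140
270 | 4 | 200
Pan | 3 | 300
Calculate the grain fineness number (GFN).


Formula: GFN = sum(pct * multiplier) / sum(pct)
sum(pct * multiplier) = 6127
sum(pct) = 100
GFN = 6127 / 100 = 61.27


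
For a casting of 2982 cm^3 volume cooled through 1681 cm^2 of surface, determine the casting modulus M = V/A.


Formula: Casting Modulus M = V / A
M = 2982 cm^3 / 1681 cm^2 = 1.7739 cm

Answer: 1.7739 cm


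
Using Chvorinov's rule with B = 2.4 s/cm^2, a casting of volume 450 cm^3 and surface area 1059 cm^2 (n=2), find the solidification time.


Formula: t_s = B * (V/A)^n  (Chvorinov's rule, n=2)
Modulus M = V/A = 450/1059 = 0.424929 cm
M^2 = 0.424929^2 = 0.180565 cm^2
t_s = 2.4 * 0.180565 = 0.4334 s

Answer: 0.4334 s


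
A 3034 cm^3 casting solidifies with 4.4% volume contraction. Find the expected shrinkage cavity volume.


Formula: V_shrink = V_casting * shrinkage_pct / 100
V_shrink = 3034 cm^3 * 4.4 / 100 = 133.4960 cm^3

133.4960 cm^3


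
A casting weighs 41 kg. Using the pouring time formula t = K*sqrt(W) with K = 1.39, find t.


Formula: t = K * sqrt(W)
sqrt(W) = sqrt(41) = 6.40312
t = 1.39 * 6.40312 = 8.9003 s

8.9003 s


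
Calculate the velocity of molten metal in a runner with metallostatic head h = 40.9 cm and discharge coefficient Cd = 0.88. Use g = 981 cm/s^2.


Formula: v = Cd * sqrt(2 * g * h)  (Torricelli with discharge coefficient)
2*g*h = 2 * 981 * 40.9 = 80245.8 cm^2/s^2
sqrt(80245.8) = 283.27690 cm/s
v = 0.88 * 283.27690 = 249.2837 cm/s

Final answer: 249.2837 cm/s


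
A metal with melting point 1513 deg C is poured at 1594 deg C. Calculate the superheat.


Formula: Superheat = T_pour - T_melt
Superheat = 1594 - 1513 = 81 deg C

Final answer: 81 deg C


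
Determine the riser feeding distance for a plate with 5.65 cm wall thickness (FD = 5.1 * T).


Formula: FD = 5.1 * T  (riser feeding-distance rule)
FD = 5.1 * 5.65 cm = 28.8150 cm

Answer: 28.8150 cm


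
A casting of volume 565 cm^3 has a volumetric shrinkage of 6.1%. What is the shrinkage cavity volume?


Formula: V_shrink = V_casting * shrinkage_pct / 100
V_shrink = 565 cm^3 * 6.1 / 100 = 34.4650 cm^3

Answer: 34.4650 cm^3


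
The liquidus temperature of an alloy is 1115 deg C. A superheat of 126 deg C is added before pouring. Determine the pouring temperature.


Formula: T_pour = T_melt + Superheat
T_pour = 1115 + 126 = 1241 deg C

1241 deg C


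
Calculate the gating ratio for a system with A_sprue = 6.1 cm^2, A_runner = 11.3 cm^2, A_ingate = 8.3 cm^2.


Sprue:Runner:Ingate = 1 : 11.3/6.1 : 8.3/6.1 = 1:1.85:1.36

Answer: 1:1.85:1.36


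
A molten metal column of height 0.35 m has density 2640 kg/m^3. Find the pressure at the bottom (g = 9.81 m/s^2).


Formula: P = rho * g * h
rho * g = 2640 * 9.81 = 25898.4 N/m^3
P = 25898.4 * 0.35 = 9064.4400 Pa

Final answer: 9064.4400 Pa


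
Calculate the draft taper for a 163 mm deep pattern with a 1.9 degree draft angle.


Formula: taper = depth * tan(draft_angle)
tan(1.9 deg) = 0.0331734
taper = 163 mm * 0.0331734 = 5.4073 mm

Final answer: 5.4073 mm


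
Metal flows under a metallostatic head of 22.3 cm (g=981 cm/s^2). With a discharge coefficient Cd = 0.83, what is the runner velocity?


Formula: v = Cd * sqrt(2 * g * h)  (Torricelli with discharge coefficient)
2*g*h = 2 * 981 * 22.3 = 43752.6 cm^2/s^2
sqrt(43752.6) = 209.17122 cm/s
v = 0.83 * 209.17122 = 173.6121 cm/s

Answer: 173.6121 cm/s


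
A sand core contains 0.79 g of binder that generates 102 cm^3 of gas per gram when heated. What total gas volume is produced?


Formula: V_gas = W_binder * gas_evolution_rate
V = 0.79 g * 102 cm^3/g = 80.5800 cm^3

80.5800 cm^3


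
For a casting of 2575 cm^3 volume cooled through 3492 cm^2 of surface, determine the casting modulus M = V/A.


Formula: Casting Modulus M = V / A
M = 2575 cm^3 / 3492 cm^2 = 0.7374 cm

Answer: 0.7374 cm


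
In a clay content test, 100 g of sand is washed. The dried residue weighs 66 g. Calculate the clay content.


Formula: Clay% = (W_total - W_washed) / W_total * 100
Clay mass = 100 - 66 = 34 g
Clay% = 34 / 100 * 100 = 34.0000%

34.0000%


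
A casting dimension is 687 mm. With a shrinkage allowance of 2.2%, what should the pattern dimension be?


Formula: L_pattern = L_casting * (1 + shrinkage_rate/100)
Shrinkage factor = 1 + 2.2/100 = 1.022
L_pattern = 687 mm * 1.022 = 702.1140 mm


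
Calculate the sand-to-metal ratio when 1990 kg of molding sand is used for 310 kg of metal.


Formula: Sand-to-Metal Ratio = W_sand / W_metal
Ratio = 1990 kg / 310 kg = 6.4194


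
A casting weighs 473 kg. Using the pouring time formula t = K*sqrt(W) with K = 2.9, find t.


Formula: t = K * sqrt(W)
sqrt(W) = sqrt(473) = 21.74856
t = 2.9 * 21.74856 = 63.0708 s


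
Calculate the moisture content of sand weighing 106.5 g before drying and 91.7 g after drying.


Formula: MC = (W_wet - W_dry) / W_wet * 100
Water mass = 106.5 - 91.7 = 14.8 g
MC = 14.8 / 106.5 * 100 = 13.8967%

Final answer: 13.8967%


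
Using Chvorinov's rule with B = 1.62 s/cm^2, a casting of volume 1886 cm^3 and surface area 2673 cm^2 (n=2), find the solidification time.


Formula: t_s = B * (V/A)^n  (Chvorinov's rule, n=2)
Modulus M = V/A = 1886/2673 = 0.705574 cm
M^2 = 0.705574^2 = 0.497835 cm^2
t_s = 1.62 * 0.497835 = 0.8065 s

Answer: 0.8065 s


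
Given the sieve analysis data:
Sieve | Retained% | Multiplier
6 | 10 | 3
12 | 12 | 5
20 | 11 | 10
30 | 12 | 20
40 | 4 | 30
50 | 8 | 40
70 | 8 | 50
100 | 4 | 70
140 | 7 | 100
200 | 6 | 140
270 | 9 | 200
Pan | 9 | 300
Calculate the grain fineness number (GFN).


Formula: GFN = sum(pct * multiplier) / sum(pct)
sum(pct * multiplier) = 7600
sum(pct) = 100
GFN = 7600 / 100 = 76.00

Answer: 76.00


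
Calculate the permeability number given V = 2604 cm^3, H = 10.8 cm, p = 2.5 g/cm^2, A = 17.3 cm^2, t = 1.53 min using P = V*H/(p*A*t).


Formula: Permeability Number P = (V * H) / (p * A * t)
Numerator: V * H = 2604 * 10.8 = 28123.2
Denominator: p * A * t = 2.5 * 17.3 * 1.53 = 66.1725
P = 28123.2 / 66.1725 = 424.9983

Answer: 424.9983


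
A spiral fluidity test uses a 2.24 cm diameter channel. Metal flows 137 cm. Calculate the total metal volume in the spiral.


Formula: V = pi * (d/2)^2 * L  (cylinder volume)
Radius = 2.24/2 = 1.12 cm
V = pi * 1.12^2 * 137 = 539.8915 cm^3

Final answer: 539.8915 cm^3


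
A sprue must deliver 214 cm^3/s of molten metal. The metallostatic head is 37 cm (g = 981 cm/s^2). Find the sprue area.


Formula: v = sqrt(2*g*h), A = Q/v
Velocity: v = sqrt(2 * 981 * 37) = sqrt(72594) = 269.4327 cm/s
Sprue area: A = Q / v = 214 / 269.4327 = 0.7943 cm^2

Answer: 0.7943 cm^2


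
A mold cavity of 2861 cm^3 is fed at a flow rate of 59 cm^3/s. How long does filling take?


Formula: t_fill = V_mold / Q_flow
t = 2861 cm^3 / 59 cm^3/s = 48.4915 s

Final answer: 48.4915 s


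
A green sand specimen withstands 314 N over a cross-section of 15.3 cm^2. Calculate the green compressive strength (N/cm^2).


Formula: Compressive Strength = Force / Area
Strength = 314 N / 15.3 cm^2 = 20.5229 N/cm^2

Final answer: 20.5229 N/cm^2


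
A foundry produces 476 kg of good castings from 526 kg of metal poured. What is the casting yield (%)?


Formula: Casting Yield = (W_good / W_total) * 100
Yield = (476 kg / 526 kg) * 100 = 90.4943%

90.4943%


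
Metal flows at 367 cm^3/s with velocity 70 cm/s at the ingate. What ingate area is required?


Formula: A_ingate = Q / v  (continuity equation)
A = 367 cm^3/s / 70 cm/s = 5.2429 cm^2

Final answer: 5.2429 cm^2


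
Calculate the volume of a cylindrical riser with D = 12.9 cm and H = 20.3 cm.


Formula: V = pi * (D/2)^2 * H  (cylinder volume)
Radius = D/2 = 12.9/2 = 6.45 cm
V = pi * 6.45^2 * 20.3 = 2653.1716 cm^3


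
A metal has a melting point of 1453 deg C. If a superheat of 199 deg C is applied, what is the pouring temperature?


Formula: T_pour = T_melt + Superheat
T_pour = 1453 + 199 = 1652 deg C


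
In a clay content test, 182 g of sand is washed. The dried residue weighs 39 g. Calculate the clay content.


Formula: Clay% = (W_total - W_washed) / W_total * 100
Clay mass = 182 - 39 = 143 g
Clay% = 143 / 182 * 100 = 78.5714%


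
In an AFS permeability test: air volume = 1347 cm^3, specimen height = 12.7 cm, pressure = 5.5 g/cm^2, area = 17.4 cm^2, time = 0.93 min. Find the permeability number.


Formula: Permeability Number P = (V * H) / (p * A * t)
Numerator: V * H = 1347 * 12.7 = 17106.9
Denominator: p * A * t = 5.5 * 17.4 * 0.93 = 89.001
P = 17106.9 / 89.001 = 192.2102

192.2102


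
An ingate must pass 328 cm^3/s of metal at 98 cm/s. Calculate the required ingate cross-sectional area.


Formula: A_ingate = Q / v  (continuity equation)
A = 328 cm^3/s / 98 cm/s = 3.3469 cm^2

Final answer: 3.3469 cm^2


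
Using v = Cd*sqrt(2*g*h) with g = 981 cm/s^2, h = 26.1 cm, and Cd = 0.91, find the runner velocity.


Formula: v = Cd * sqrt(2 * g * h)  (Torricelli with discharge coefficient)
2*g*h = 2 * 981 * 26.1 = 51208.2 cm^2/s^2
sqrt(51208.2) = 226.29229 cm/s
v = 0.91 * 226.29229 = 205.9260 cm/s

Answer: 205.9260 cm/s


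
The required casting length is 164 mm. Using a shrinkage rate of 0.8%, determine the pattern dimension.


Formula: L_pattern = L_casting * (1 + shrinkage_rate/100)
Shrinkage factor = 1 + 0.8/100 = 1.008
L_pattern = 164 mm * 1.008 = 165.3120 mm

Answer: 165.3120 mm


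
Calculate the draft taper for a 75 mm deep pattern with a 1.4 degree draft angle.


Formula: taper = depth * tan(draft_angle)
tan(1.4 deg) = 0.0244395
taper = 75 mm * 0.0244395 = 1.8330 mm

Final answer: 1.8330 mm


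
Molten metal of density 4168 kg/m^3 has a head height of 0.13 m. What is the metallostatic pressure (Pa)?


Formula: P = rho * g * h
rho * g = 4168 * 9.81 = 40888.08 N/m^3
P = 40888.08 * 0.13 = 5315.4504 Pa

Final answer: 5315.4504 Pa


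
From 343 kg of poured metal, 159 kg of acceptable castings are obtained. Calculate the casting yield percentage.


Formula: Casting Yield = (W_good / W_total) * 100
Yield = (159 kg / 343 kg) * 100 = 46.3557%

Final answer: 46.3557%


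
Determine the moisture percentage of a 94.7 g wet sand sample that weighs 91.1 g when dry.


Formula: MC = (W_wet - W_dry) / W_wet * 100
Water mass = 94.7 - 91.1 = 3.6 g
MC = 3.6 / 94.7 * 100 = 3.8015%

Final answer: 3.8015%


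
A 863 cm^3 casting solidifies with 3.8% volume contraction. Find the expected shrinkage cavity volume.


Formula: V_shrink = V_casting * shrinkage_pct / 100
V_shrink = 863 cm^3 * 3.8 / 100 = 32.7940 cm^3

Answer: 32.7940 cm^3


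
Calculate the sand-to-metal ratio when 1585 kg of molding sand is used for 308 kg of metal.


Formula: Sand-to-Metal Ratio = W_sand / W_metal
Ratio = 1585 kg / 308 kg = 5.1461

5.1461
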